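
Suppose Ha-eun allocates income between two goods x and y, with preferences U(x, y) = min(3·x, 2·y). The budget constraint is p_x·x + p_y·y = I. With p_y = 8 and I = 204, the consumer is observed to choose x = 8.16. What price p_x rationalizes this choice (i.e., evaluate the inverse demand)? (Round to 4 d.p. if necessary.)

p_x = 13

With perfect complements, no substitution: consume in ratio x:y = 2:3.
Budget: p_x·x + p_y·(3/2)·x = I, so (2·p_x + 3·p_y)·x = 2·I.
Demand: x*(p_x,p_y,I) = 2·I/(2·p_x + 3·p_y), y* = 3·I/(2·p_x + 3·p_y).
Set x* = 8.16 in the demand function and solve for p_x: p_x = 13.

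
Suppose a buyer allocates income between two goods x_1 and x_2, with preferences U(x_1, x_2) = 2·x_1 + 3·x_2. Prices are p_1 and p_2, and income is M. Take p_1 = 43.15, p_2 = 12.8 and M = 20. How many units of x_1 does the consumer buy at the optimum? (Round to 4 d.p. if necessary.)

x_1* = 0

Linear utility — the consumer picks whichever good has higher MU/price: 2/43.15 = 0.0463 vs 3/12.8 = 0.2344.
x_2 gives more utility per dollar, so spend all income on x_2: x_2* = M/p_2, x_1* = 0.
Numerically: x_1* = 0, x_2* = 1.5625.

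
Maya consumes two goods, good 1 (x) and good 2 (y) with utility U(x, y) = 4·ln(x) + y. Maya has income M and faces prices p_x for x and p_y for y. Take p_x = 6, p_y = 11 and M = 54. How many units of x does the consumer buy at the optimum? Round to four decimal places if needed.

x* = 7.3333

MU_x = 4/x, MU_y = 1. Tangency: 4/x = p_x/p_y.
So x*(p_x,p_y) = 4·p_y/p_x, independent of income; and y* = (M − 4·p_y)/p_y.
At the given prices: x* = 4·11/6 = 7.3333.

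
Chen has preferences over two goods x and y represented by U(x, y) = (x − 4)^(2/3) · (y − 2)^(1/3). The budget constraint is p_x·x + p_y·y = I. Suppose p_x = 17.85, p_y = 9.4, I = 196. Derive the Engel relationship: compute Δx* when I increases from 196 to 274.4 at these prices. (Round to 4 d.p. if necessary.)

This is Cobb-Douglas in (x−4, y−2): tangency gives 2/3·p_y·(y−2) = 1/3·p_x·(x−4).
Substituting into the budget: x* = 4 + 2/3·(I − 4·p_x − 2·p_y)/p_x, and y* = 2 + 1/3·(…)/p_y.
Discretionary income = 196 − 4·17.85 − 2·9.4 = 105.8; x* = 4 + 2/3·105.8/17.85 = 7.9514.
At I' = 274.4: x* = 10.8796. Change: 10.8796 − 7.9514 = 2.9281.

Δx* = 2.9281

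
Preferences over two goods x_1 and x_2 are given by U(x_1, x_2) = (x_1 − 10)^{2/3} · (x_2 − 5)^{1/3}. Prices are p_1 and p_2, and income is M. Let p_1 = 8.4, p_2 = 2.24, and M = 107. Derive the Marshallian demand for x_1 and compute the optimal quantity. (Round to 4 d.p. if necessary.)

x_1* = 10.9365

This is Cobb-Douglas in (x_1−10, x_2−5): tangency gives 2/3·p_2·(x_2−5) = 1/3·p_1·(x_1−10).
After buying the subsistence bundle (10, 5), a share 2/3 of the remaining income goes to x_1: x_1* = 10 + 2/3·(M − 10p_1 − 5p_2)/p_1.
Discretionary income = 107 − 10·8.4 − 5·2.24 = 11.8; x_1* = 10 + 2/3·11.8/8.4 = 10.9365.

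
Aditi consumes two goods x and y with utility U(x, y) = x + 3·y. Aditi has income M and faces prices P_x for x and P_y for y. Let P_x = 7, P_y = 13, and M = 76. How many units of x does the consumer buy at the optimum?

Perfect substitutes: compare marginal utility per dollar. 1/P_x vs 3/P_y → 0.1429 vs 0.2308.
y gives more utility per dollar, so spend all income on y: y* = M/P_y, x* = 0.
Numerically: x* = 0, y* = 5.8462.

x* = 0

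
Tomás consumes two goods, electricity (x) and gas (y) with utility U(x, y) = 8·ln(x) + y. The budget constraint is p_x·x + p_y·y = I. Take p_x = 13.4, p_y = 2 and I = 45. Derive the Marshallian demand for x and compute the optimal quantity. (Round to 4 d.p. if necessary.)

Set MRS = p_x/p_y: (8/x)/1 = p_x/p_y.
So x*(p_x,p_y) = 8·p_y/p_x, independent of income; and y* = (I − 8·p_y)/p_y.
At the given prices: x* = 8·2/13.4 = 1.194.

x* = 1.194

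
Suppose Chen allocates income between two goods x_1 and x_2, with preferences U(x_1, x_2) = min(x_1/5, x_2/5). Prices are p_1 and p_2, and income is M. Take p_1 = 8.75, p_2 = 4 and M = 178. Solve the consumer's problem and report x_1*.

With perfect complements, no substitution: consume in ratio x_1:x_2 = 5:5.
Budget: p_1·x_1 + p_2·x_1 = M, so (5·p_1 + 5·p_2)·x_1 = 5·M.
Demand: x_1*(p_1,p_2,M) = 5·M/(5·p_1 + 5·p_2), x_2* = 5·M/(5·p_1 + 5·p_2).
Here 5·8.75 + 5·4 = 63.75, giving x_1* = 13.9608.

x_1* = 13.9608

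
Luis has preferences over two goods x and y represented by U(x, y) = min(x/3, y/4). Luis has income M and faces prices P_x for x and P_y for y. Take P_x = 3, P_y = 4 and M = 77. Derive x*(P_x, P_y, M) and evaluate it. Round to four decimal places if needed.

With perfect complements, no substitution: consume in ratio x:y = 3:4.
Budget: P_x·x + P_y·(4/3)·x = M, so (3·P_x + 4·P_y)·x = 3·M.
Demand: x*(P_x,P_y,M) = 3·M/(3·P_x + 4·P_y), y* = 4·M/(3·P_x + 4·P_y).
Here 3·3 + 4·4 = 25, giving x* = 9.24.

x* = 9.24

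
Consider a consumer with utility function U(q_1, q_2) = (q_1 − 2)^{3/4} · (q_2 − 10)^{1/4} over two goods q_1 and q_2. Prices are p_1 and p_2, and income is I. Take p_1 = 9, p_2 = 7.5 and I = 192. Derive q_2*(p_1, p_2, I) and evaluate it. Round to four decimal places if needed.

MRS = 3·(q_2−10)/(q_1−2). Tangency with p_1/p_2 gives q_2−10 = (1/3)·(p_1/p_2)·(q_1−2).
Substituting into the budget: q_1* = 2 + 0.75·(I − 2·p_1 − 10·p_2)/p_1, and q_2* = 10 + 0.25·(…)/p_2.
Discretionary income = 192 − 2·9 − 10·7.5 = 99; q_2* = 10 + 0.25·99/7.5 = 13.3.

q_2* = 13.3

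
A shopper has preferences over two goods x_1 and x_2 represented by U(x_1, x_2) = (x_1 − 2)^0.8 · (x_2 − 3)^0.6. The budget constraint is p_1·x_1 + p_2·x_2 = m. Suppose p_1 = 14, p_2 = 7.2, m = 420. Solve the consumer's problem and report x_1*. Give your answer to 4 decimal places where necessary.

x_1* = 17.1184

Let x_1' = x_1−2, x_2' = x_2−3. MRS = (4/3)·x_2'/x_1' = p_1/p_2.
Substituting into the budget: x_1* = 2 + 4/7·(m − 2·p_1 − 3·p_2)/p_1, and x_2* = 3 + 3/7·(…)/p_2.
Discretionary income = 420 − 2·14 − 3·7.2 = 370.4; x_1* = 2 + 4/7·370.4/14 = 17.1184.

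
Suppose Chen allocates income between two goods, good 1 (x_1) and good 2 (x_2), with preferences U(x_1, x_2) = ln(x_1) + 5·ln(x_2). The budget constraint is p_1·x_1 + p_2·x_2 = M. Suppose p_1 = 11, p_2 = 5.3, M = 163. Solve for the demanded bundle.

MU_x_1/MU_x_2 = (x_2)/(5·x_1); tangency sets this equal to p_1/p_2.
So p_2·x_2 = 5·p_1·x_1; combined with the budget, a share 1/6 of income goes to x_1.
Demand: x_1*(p_1,p_2,M) = 1/6·M/p_1 and x_2* = 5/6·M/p_2.
At p_1=11, p_2=5.3, M=163: x_1* = 1/6·163/11 = 2.4697, x_2* = 25.6289.

x_1* = 2.4697, x_2* = 25.6289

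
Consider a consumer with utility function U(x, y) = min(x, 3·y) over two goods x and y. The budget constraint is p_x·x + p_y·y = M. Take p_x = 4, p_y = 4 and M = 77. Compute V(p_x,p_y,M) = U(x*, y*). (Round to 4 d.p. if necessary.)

V = 14.4375

Leontief preferences: the optimum is at the kink where x/3 = y/1, i.e. y = (1/3)·x.
Budget: p_x·x + p_y·(1/3)·x = M, so (3·p_x + p_y)·x = 3·M.
Demand: x*(p_x,p_y,M) = 3·M/(3·p_x + p_y), y* = M/(3·p_x + p_y).
Here 3·4 + 4 = 16, giving x* = 14.4375 and y* = 4.8125.
Utility at the optimum: U(14.4375, 4.8125) = 14.4375.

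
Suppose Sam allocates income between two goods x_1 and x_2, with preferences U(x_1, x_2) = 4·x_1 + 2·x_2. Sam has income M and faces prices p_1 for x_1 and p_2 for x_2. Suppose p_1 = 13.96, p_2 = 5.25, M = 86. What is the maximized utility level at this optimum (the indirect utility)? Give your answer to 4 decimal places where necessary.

V = 32.7619

Linear utility — the consumer picks whichever good has higher MU/price: 4/13.96 = 0.2865 vs 2/5.25 = 0.381.
x_2 gives more utility per dollar, so spend all income on x_2: x_2* = M/p_2, x_1* = 0.
Numerically: x_1* = 0, x_2* = 16.381.
Utility at the optimum: U(0, 16.381) = 32.7619.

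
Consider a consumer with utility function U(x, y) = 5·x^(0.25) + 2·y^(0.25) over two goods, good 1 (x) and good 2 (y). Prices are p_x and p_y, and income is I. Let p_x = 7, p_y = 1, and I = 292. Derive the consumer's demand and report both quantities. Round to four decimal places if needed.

With the ratio pinned down, the budget gives x* = I/(p_x + p_y·(y/x)) and y* = (y/x)·x*.
Numerically y/x = 3.946487, so x* = 292/(7 + 1·3.946487) = 26.6752 and y* = 3.946487·26.6752 = 105.2734.

x* = 26.6752, y* = 105.2734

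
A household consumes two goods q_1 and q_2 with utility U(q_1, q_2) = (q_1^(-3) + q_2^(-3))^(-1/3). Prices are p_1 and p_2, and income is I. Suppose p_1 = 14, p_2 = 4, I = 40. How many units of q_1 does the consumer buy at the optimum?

MRS = MU_q_1/MU_q_2 = (q_2/q_1)^(4). Set equal to p_1/p_2.
Hence q_2/q_1 = (p_1/p_2)^(1/(4)), i.e. raised to the 0.25 power.
With the ratio pinned down, the budget gives q_1* = I/(p_1 + p_2·(q_2/q_1)) and q_2* = (q_2/q_1)·q_1*.
Numerically q_2/q_1 = 1.367782, so q_1* = 40/(14 + 4·1.367782) = 2.0543.

q_1* = 2.0543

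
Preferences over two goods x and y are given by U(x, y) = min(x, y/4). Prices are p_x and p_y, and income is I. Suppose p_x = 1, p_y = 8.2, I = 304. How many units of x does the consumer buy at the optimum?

With perfect complements, no substitution: consume in ratio x:y = 1:4.
Budget: p_x·x + p_y·4·x = I, so (p_x + 4·p_y)·x = I.
Demand: x*(p_x,p_y,I) = I/(p_x + 4·p_y), y* = 4·I/(p_x + 4·p_y).
Here 1 + 4·8.2 = 33.8, giving x* = 8.9941.

x* = 8.9941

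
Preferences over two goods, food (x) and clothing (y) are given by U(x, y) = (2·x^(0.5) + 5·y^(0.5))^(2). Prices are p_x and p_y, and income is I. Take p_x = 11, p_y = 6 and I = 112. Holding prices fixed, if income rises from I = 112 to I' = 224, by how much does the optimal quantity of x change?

Δx* = 0.8173

Substitute y = (y/x)·x into the budget: x* = I/(p_x + p_y·(y/x)).
Numerically y/x = 21.006944, so x* = 112/(11 + 6·21.006944) = 0.8173.
At I' = 224: x* = 1.6345. Change: 1.6345 − 0.8173 = 0.8173.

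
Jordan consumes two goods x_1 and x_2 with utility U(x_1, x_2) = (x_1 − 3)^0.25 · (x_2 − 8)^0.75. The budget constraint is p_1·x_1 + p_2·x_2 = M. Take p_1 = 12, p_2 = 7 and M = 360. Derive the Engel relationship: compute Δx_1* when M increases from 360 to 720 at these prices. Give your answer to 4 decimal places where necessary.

MRS = (1/3)·(x_2−8)/(x_1−3). Tangency with p_1/p_2 gives x_2−8 = 3·(p_1/p_2)·(x_1−3).
After buying the subsistence bundle (3, 8), a share 0.25 of the remaining income goes to x_1: x_1* = 3 + 0.25·(M − 3p_1 − 8p_2)/p_1.
Discretionary income = 360 − 3·12 − 8·7 = 268; x_1* = 3 + 0.25·268/12 = 8.5833.
At M' = 720: x_1* = 16.0833. Change: 16.0833 − 8.5833 = 7.5.

Δx_1* = 7.5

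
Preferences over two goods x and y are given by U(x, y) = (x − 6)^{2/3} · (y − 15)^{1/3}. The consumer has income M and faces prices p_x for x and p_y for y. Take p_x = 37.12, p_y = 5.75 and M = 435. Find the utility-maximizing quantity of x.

Let x' = x−6, y' = y−15. MRS = 2·y'/x' = p_x/p_y.
After buying the subsistence bundle (6, 15), a share 2/3 of the remaining income goes to x: x* = 6 + 2/3·(M − 6p_x − 15p_y)/p_x.
Discretionary income = 435 − 6·37.12 − 15·5.75 = 126.03; x* = 6 + 2/3·126.03/37.12 = 8.2635.

x* = 8.2635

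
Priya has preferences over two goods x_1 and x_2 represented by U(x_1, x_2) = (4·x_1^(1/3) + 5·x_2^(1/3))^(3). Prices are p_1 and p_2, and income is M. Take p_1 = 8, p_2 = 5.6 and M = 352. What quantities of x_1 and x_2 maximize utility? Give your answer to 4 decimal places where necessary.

MRS = MU_x_1/MU_x_2 = (4/5)·(x_2/x_1)^(2/3). Set equal to p_1/p_2.
Solve for the ratio: x_2/x_1 = [(5/4)·p_1/p_2]^(1.5).
With the ratio pinned down, the budget gives x_1* = M/(p_1 + p_2·(x_2/x_1)) and x_2* = (x_2/x_1)·x_1*.
Numerically x_2/x_1 = 2.386261, so x_1* = 352/(8 + 5.6·2.386261) = 16.477 and x_2* = 2.386261·16.477 = 39.3185.

x_1* = 16.477, x_2* = 39.3185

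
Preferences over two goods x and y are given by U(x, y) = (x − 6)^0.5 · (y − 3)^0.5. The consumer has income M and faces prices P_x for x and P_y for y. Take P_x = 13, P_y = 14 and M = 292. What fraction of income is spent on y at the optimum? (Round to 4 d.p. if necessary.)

share on y = 0.4384

Substituting into the budget: x* = 6 + 0.5·(M − 6·P_x − 3·P_y)/P_x, and y* = 3 + 0.5·(…)/P_y.
Discretionary income = 292 − 6·13 − 3·14 = 172; x* = 6 + 0.5·172/13 = 12.6154; y* = 3 + 0.5·172/14 = 9.1429.
Expenditure on y: 14·9.1429 = 128; share = 0.4384.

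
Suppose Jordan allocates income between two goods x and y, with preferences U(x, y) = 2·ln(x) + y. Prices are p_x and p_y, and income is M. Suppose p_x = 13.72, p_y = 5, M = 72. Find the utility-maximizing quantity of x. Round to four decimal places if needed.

MU_x = 2/x, MU_y = 1. Tangency: 2/x = p_x/p_y.
So x*(p_x,p_y) = 2·p_y/p_x, independent of income; and y* = (M − 2·p_y)/p_y.
At the given prices: x* = 2·5/13.72 = 0.7289.

x* = 0.7289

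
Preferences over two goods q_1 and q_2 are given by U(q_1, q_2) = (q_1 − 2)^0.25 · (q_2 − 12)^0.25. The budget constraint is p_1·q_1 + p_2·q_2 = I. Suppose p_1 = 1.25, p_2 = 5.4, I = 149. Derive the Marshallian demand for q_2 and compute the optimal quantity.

This is Cobb-Douglas in (q_1−2, q_2−12): tangency gives 0.25·p_2·(q_2−12) = 0.25·p_1·(q_1−2).
After buying the subsistence bundle (2, 12), a share 0.5 of the remaining income goes to q_1: q_1* = 2 + 0.5·(I − 2p_1 − 12p_2)/p_1.
Discretionary income = 149 − 2·1.25 − 12·5.4 = 81.7; q_2* = 12 + 0.5·81.7/5.4 = 19.5648.

q_2* = 19.5648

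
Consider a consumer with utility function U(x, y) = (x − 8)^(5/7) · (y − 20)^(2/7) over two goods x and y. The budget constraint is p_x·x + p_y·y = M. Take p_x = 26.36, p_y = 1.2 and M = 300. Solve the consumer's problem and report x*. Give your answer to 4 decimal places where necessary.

x* = 9.7646

MRS = (5/2)·(y−20)/(x−8). Tangency with p_x/p_y gives y−20 = (2/5)·(p_x/p_y)·(x−8).
After buying the subsistence bundle (8, 20), a share 5/7 of the remaining income goes to x: x* = 8 + 5/7·(M − 8p_x − 20p_y)/p_x.
Discretionary income = 300 − 8·26.36 − 20·1.2 = 65.12; x* = 8 + 5/7·65.12/26.36 = 9.7646.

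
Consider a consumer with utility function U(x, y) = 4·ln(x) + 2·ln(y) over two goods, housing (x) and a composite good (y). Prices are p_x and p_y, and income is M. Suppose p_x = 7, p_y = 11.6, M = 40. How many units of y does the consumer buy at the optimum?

y* = 1.1494

Demand: x*(p_x,p_y,M) = 2/3·M/p_x and y* = 1/3·M/p_y.
At p_x=7, p_y=11.6, M=40: y* = 1/3·40/11.6 = 1.1494.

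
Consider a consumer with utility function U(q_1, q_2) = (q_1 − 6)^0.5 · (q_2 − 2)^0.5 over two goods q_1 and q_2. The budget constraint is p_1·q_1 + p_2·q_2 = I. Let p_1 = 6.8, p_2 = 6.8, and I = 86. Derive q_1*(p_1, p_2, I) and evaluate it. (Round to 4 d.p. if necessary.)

q_1* = 8.3235

MRS = (q_2−2)/(q_1−6). Tangency with p_1/p_2 gives q_2−2 = (p_1/p_2)·(q_1−6).
After buying the subsistence bundle (6, 2), a share 0.5 of the remaining income goes to q_1: q_1* = 6 + 0.5·(I − 6p_1 − 2p_2)/p_1.
Discretionary income = 86 − 6·6.8 − 2·6.8 = 31.6; q_1* = 6 + 0.5·31.6/6.8 = 8.3235.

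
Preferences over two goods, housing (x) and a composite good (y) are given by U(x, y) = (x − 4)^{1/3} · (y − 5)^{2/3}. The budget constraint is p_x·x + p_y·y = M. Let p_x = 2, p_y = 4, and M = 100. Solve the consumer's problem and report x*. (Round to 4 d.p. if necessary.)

x* = 16

MRS = (1/2)·(y−5)/(x−4). Tangency with p_x/p_y gives y−5 = 2·(p_x/p_y)·(x−4).
Substituting into the budget: x* = 4 + 1/3·(M − 4·p_x − 5·p_y)/p_x, and y* = 5 + 2/3·(…)/p_y.
Discretionary income = 100 − 4·2 − 5·4 = 72; x* = 4 + 1/3·72/2 = 16.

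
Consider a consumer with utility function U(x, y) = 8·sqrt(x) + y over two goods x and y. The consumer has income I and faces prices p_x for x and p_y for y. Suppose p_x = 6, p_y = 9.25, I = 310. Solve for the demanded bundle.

x* = 38.0278, y* = 8.8468

Set MRS = p_x/p_y: 4·x^(−1/2) = p_x/p_y.
Thus x* = (4·p_y/p_x)² — independent of I — with the rest of income spent on y.
Plugging in: x* = (4·9.25/6)² = 38.0278, y* = 8.8468.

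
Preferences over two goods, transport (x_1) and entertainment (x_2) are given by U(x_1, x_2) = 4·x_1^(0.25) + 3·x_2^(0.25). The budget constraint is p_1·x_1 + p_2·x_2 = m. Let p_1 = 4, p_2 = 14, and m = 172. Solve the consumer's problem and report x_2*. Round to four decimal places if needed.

x_2* = 3.8058

From the CES first-order condition, (4/3)·(x_2/x_1)^(0.75) = p_1/p_2.
Solve for the ratio: x_2/x_1 = [(3/4)·p_1/p_2]^(4/3).
Substitute x_2 = (x_2/x_1)·x_1 into the budget: x_1* = m/(p_1 + p_2·(x_2/x_1)).
Numerically x_2/x_1 = 0.12823, so x_1* = 172/(4 + 14·0.12823) = 29.6796 and x_2* = 0.12823·29.6796 = 3.8058.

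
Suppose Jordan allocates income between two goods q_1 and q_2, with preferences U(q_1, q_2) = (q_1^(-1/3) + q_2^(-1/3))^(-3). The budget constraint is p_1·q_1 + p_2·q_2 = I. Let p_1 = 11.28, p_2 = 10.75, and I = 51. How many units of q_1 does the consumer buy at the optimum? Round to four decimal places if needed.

Substitute q_2 = (q_2/q_1)·q_1 into the budget: q_1* = I/(p_1 + p_2·(q_2/q_1)).
Numerically q_2/q_1 = 1.036753, so q_1* = 51/(11.28 + 10.75·1.036753) = 2.2742.

q_1* = 2.2742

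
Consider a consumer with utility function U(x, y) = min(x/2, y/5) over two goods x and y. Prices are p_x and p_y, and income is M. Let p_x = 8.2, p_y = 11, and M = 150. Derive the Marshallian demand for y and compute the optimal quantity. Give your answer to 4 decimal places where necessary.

Leontief preferences: the optimum is at the kink where x/2 = y/5, i.e. y = (5/2)·x.
Budget: p_x·x + p_y·(5/2)·x = M, so (2·p_x + 5·p_y)·x = 2·M.
Demand: x*(p_x,p_y,M) = 2·M/(2·p_x + 5·p_y), y* = 5·M/(2·p_x + 5·p_y).
Here 2·8.2 + 5·11 = 71.4, giving y* = 10.5042.

y* = 10.5042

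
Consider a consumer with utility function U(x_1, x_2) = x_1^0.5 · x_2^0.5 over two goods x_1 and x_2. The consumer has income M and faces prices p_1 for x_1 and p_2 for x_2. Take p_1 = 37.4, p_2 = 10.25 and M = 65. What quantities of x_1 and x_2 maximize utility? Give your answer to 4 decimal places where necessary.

The MRS is x_2/x_1. Set MRS = p_1/p_2.
Rearranging, p_2·x_2 = p_1·x_1. Substituting into the budget gives p_1·x_1·(1 + 1) = M.
Demand: x_1*(p_1,p_2,M) = 0.5·M/p_1 and x_2* = 0.5·M/p_2.
At p_1=37.4, p_2=10.25, M=65: x_1* = 0.5·65/37.4 = 0.869, x_2* = 3.1707.

x_1* = 0.869, x_2* = 3.1707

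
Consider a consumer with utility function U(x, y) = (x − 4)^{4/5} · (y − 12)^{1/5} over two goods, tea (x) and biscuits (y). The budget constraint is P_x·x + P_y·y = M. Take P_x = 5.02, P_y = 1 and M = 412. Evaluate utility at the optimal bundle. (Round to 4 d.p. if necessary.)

V = 63.3588

Substituting into the budget: x* = 4 + 0.8·(M − 4·P_x − 12·P_y)/P_x, and y* = 12 + 0.2·(…)/P_y.
Discretionary income = 412 − 4·5.02 − 12·1 = 379.92; x* = 4 + 0.8·379.92/5.02 = 64.545; y* = 12 + 0.2·379.92/1 = 87.984.
Utility at the optimum: U(64.545, 87.984) = 63.3588.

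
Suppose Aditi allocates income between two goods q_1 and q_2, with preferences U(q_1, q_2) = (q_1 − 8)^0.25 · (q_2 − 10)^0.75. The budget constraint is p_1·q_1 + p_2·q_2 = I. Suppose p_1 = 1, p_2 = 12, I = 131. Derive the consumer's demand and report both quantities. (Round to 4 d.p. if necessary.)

q_1* = 8.75, q_2* = 10.1875

MRS = (1/3)·(q_2−10)/(q_1−8). Tangency with p_1/p_2 gives q_2−10 = 3·(p_1/p_2)·(q_1−8).
Substituting into the budget: q_1* = 8 + 0.25·(I − 8·p_1 − 10·p_2)/p_1, and q_2* = 10 + 0.75·(…)/p_2.
Discretionary income = 131 − 8·1 − 10·12 = 3; q_1* = 8 + 0.25·3/1 = 8.75; q_2* = 10 + 0.75·3/12 = 10.1875.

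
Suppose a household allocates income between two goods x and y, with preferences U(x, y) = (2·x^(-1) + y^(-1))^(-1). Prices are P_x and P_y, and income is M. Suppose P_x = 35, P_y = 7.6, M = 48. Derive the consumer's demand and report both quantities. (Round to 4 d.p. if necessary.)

From the CES first-order condition, 2·(y/x)^(2) = P_x/P_y.
Solve for the ratio: y/x = [(1/2)·P_x/P_y]^(0.5).
Substitute y = (y/x)·x into the budget: x* = M/(P_x + P_y·(y/x)).
Numerically y/x = 1.517442, so x* = 48/(35 + 7.6·1.517442) = 1.0315 and y* = 1.517442·1.0315 = 1.5653.

x* = 1.0315, y* = 1.5653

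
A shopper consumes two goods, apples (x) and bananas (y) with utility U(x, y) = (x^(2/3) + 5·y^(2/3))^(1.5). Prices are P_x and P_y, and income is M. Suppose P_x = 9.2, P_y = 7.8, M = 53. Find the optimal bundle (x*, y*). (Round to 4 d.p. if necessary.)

x* = 0.0329, y* = 6.756

Numerically y/x = 205.111347, so x* = 53/(9.2 + 7.8·205.111347) = 0.0329 and y* = 205.111347·0.0329 = 6.756.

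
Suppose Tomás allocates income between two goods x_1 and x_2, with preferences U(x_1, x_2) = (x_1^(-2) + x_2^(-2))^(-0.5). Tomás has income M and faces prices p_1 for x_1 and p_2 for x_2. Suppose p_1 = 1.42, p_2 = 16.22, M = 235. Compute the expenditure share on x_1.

From the CES first-order condition, (x_2/x_1)^(3) = p_1/p_2.
Hence x_2/x_1 = (p_1/p_2)^(1/(3)), i.e. raised to the 1/3 power.
Substitute x_2 = (x_2/x_1)·x_1 into the budget: x_1* = M/(p_1 + p_2·(x_2/x_1)).
Numerically x_2/x_1 = 0.44403, so x_1* = 235/(1.42 + 16.22·0.44403) = 27.2553 and x_2* = 0.44403·27.2553 = 12.1022.
Expenditure on x_1: 1.42·27.2553 = 38.7026; share = 0.1647.

share on x_1 = 0.1647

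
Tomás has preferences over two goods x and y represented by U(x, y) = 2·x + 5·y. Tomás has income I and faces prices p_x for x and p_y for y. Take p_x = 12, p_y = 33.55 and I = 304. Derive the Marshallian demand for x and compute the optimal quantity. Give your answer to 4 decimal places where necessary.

Linear utility — the consumer picks whichever good has higher MU/price: 2/12 = 0.1667 vs 5/33.55 = 0.149.
x gives more utility per dollar, so spend all income on x: x* = I/p_x, y* = 0.
Numerically: x* = 25.3333, y* = 0.

x* = 25.3333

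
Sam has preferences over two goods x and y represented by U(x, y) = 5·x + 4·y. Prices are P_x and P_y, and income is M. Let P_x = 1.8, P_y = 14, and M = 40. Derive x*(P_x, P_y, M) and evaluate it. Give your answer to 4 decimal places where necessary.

Numerically: x* = 22.2222, y* = 0.

x* = 22.2222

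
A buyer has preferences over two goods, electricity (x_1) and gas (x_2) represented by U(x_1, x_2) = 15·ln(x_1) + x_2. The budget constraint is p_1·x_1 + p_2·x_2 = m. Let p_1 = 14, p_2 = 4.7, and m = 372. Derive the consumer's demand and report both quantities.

Set MRS = p_1/p_2: (15/x_1)/1 = p_1/p_2.
So x_1*(p_1,p_2) = 15·p_2/p_1, independent of income; and x_2* = (m − 15·p_2)/p_2.
At the given prices: x_1* = 15·4.7/14 = 5.0357, and x_2* = 64.1489.

x_1* = 5.0357, x_2* = 64.1489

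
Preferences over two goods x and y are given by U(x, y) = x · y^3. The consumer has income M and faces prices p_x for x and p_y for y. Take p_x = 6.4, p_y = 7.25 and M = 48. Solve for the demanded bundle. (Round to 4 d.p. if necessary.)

x* = 1.875, y* = 4.9655

MU_x/MU_y = (y)/(3·x); tangency sets this equal to p_x/p_y.
Rearranging, p_y·y = 3·p_x·x. Substituting into the budget gives p_x·x·(1 + 3) = M.
Demand: x*(p_x,p_y,M) = 0.25·M/p_x and y* = 0.75·M/p_y.
At p_x=6.4, p_y=7.25, M=48: x* = 0.25·48/6.4 = 1.875, y* = 4.9655.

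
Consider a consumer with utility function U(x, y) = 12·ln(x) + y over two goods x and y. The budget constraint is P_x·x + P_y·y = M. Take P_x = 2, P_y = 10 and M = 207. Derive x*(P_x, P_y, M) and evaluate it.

x* = 60

Set MRS = P_x/P_y: (12/x)/1 = P_x/P_y.
So x*(P_x,P_y) = 12·P_y/P_x, independent of income; and y* = (M − 12·P_y)/P_y.
At the given prices: x* = 12·10/2 = 60.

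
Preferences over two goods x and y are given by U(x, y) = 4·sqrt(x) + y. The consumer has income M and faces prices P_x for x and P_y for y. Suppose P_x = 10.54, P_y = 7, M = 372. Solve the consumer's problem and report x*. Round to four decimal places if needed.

x* = 1.7643

Plugging in: x* = (2·7/10.54)² = 1.7643.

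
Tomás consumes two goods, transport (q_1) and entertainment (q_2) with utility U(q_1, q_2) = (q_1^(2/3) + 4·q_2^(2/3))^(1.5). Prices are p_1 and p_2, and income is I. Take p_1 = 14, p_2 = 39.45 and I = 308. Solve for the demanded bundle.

Substitute q_2 = (q_2/q_1)·q_1 into the budget: q_1* = I/(p_1 + p_2·(q_2/q_1)).
Numerically q_2/q_1 = 2.860376, so q_1* = 308/(14 + 39.45·2.860376) = 2.4282 and q_2* = 2.860376·2.4282 = 6.9456.

q_1* = 2.4282, q_2* = 6.9456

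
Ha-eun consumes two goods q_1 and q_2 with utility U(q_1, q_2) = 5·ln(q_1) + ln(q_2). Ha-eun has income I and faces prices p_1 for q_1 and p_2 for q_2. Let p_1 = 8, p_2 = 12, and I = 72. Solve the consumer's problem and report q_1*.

The MRS is 5·q_2/q_1. Set MRS = p_1/p_2.
Rearranging, p_2·q_2 = (1/5)·p_1·q_1. Substituting into the budget gives p_1·q_1·(1 + (1/5)) = I.
Demand: q_1*(p_1,p_2,I) = 5/6·I/p_1 and q_2* = 1/6·I/p_2.
At p_1=8, p_2=12, I=72: q_1* = 5/6·72/8 = 7.5.

q_1* = 7.5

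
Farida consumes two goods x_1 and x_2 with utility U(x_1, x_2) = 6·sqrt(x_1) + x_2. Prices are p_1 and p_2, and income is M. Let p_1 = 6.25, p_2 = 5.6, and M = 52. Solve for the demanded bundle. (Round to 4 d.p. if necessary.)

x_1* = 7.2253, x_2* = 1.2217

Plugging in: x_1* = (3·5.6/6.25)² = 7.2253, x_2* = 1.2217.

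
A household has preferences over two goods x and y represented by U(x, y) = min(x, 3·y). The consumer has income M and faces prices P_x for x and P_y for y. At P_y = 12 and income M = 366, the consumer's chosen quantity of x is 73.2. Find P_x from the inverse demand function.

P_x = 1

With perfect complements, no substitution: consume in ratio x:y = 3:1.
Budget: P_x·x + P_y·(1/3)·x = M, so (3·P_x + P_y)·x = 3·M.
Demand: x*(P_x,P_y,M) = 3·M/(3·P_x + P_y), y* = M/(3·P_x + P_y).
Set x* = 73.2 in the demand function and solve for P_x: P_x = 1.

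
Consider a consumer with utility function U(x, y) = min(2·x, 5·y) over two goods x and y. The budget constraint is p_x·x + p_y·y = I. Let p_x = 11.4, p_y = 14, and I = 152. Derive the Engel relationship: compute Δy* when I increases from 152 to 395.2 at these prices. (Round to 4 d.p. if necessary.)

Demand: x*(p_x,p_y,I) = 5·I/(5·p_x + 2·p_y), y* = 2·I/(5·p_x + 2·p_y).
Here 5·11.4 + 2·14 = 85, giving y* = 3.5765.
At I' = 395.2: y* = 9.2988. Change: 9.2988 − 3.5765 = 5.7224.

Δy* = 5.7224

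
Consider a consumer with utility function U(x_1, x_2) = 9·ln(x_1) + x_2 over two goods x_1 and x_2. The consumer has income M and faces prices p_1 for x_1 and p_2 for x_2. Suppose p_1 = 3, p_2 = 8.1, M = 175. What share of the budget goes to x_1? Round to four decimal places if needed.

share on x_1 = 0.4166

MU_x_1 = 9/x_1, MU_x_2 = 1. Tangency: 9/x_1 = p_1/p_2.
So x_1*(p_1,p_2) = 9·p_2/p_1, independent of income; and x_2* = (M − 9·p_2)/p_2.
At the given prices: x_1* = 9·8.1/3 = 24.3, and x_2* = 12.6049.
Expenditure on x_1: 3·24.3 = 72.9; share = 0.4166.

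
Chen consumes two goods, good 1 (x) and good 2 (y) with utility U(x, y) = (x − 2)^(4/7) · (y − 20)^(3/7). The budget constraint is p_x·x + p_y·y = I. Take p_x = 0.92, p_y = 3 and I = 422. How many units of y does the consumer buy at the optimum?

y* = 71.4514

Discretionary income = 422 − 2·0.92 − 20·3 = 360.16; y* = 20 + 3/7·360.16/3 = 71.4514.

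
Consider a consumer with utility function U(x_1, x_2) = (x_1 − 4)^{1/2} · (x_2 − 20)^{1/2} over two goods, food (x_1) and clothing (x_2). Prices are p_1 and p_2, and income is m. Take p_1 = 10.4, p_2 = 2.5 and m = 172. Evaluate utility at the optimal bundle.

V = 7.8839

Substituting into the budget: x_1* = 4 + 0.5·(m − 4·p_1 − 20·p_2)/p_1, and x_2* = 20 + 0.5·(…)/p_2.
Discretionary income = 172 − 4·10.4 − 20·2.5 = 80.4; x_1* = 4 + 0.5·80.4/10.4 = 7.8654; x_2* = 20 + 0.5·80.4/2.5 = 36.08.
Utility at the optimum: U(7.8654, 36.08) = 7.8839.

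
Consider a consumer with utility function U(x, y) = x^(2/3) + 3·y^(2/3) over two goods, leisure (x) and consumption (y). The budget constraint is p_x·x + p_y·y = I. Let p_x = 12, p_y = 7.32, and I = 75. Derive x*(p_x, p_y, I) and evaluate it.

x* = 0.085

From the CES first-order condition, (1/3)·(y/x)^(1/3) = p_x/p_y.
Hence y/x = (3·p_x/p_y)^(1/(1/3)), i.e. raised to the 3 power.
With the ratio pinned down, the budget gives x* = I/(p_x + p_y·(y/x)) and y* = (y/x)·x*.
Numerically y/x = 118.952688, so x* = 75/(12 + 7.32·118.952688) = 0.085.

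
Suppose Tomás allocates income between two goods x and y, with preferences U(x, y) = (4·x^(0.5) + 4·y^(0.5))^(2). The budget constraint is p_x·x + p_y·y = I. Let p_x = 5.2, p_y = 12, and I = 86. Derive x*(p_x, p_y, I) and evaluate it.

From the CES first-order condition, (y/x)^(0.5) = p_x/p_y.
Hence y/x = (p_x/p_y)^(1/(0.5)), i.e. raised to the 2 power.
Substitute y = (y/x)·x into the budget: x* = I/(p_x + p_y·(y/x)).
Numerically y/x = 0.187778, so x* = 86/(5.2 + 12·0.187778) = 11.5385.

x* = 11.5385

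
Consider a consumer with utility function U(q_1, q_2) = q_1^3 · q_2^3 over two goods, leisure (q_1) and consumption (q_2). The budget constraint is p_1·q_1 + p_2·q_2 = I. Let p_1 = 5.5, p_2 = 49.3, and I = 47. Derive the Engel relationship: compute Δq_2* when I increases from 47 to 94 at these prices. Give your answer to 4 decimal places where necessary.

MU_q_1/MU_q_2 = (3·q_2)/(3·q_1); tangency sets this equal to p_1/p_2.
So 3·p_2·q_2 = 3·p_1·q_1; combined with the budget, a share 0.5 of income goes to q_1.
Demand: q_1*(p_1,p_2,I) = 0.5·I/p_1 and q_2* = 0.5·I/p_2.
At p_1=5.5, p_2=49.3, I=47: q_2* = 0.5·47/49.3 = 0.4767.
At I' = 94: q_2* = 0.9533. Change: 0.9533 − 0.4767 = 0.4767.

Δq_2* = 0.4767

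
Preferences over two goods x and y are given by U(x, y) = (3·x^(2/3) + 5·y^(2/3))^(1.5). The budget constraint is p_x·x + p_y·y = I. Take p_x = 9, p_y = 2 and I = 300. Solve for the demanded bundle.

MU_x ∝ 3·x^(-1/3), MU_y ∝ 5·y^(-1/3), so MRS = (3/5)·(y/x)^(1/3) = p_x/p_y.
Hence y/x = ((5/3)·p_x/p_y)^(1/(1/3)), i.e. raised to the 3 power.
With the ratio pinned down, the budget gives x* = I/(p_x + p_y·(y/x)) and y* = (y/x)·x*.
Numerically y/x = 421.875, so x* = 300/(9 + 2·421.875) = 0.3518 and y* = 421.875·0.3518 = 148.4169.

x* = 0.3518, y* = 148.4169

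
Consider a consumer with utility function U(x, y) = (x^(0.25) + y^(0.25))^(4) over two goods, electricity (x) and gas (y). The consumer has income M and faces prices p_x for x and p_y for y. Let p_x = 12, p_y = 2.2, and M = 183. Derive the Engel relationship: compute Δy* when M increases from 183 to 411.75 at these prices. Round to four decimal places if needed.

MU_x ∝ x^(-0.75), MU_y ∝ y^(-0.75), so MRS = (y/x)^(0.75) = p_x/p_y.
Hence y/x = (p_x/p_y)^(1/(0.75)), i.e. raised to the 4/3 power.
Substitute y = (y/x)·x into the budget: x* = M/(p_x + p_y·(y/x)).
Numerically y/x = 9.601625, so x* = 183/(12 + 2.2·9.601625) = 5.5248 and y* = 9.601625·5.5248 = 53.0467.
At M' = 411.75: y* = 119.3551. Change: 119.3551 − 53.0467 = 66.3084.

Δy* = 66.3084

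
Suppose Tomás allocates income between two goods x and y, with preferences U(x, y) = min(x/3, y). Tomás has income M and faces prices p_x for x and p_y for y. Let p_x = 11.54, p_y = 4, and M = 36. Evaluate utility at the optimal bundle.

With perfect complements, no substitution: consume in ratio x:y = 3:1.
Budget: p_x·x + p_y·(1/3)·x = M, so (3·p_x + p_y)·x = 3·M.
Demand: x*(p_x,p_y,M) = 3·M/(3·p_x + p_y), y* = M/(3·p_x + p_y).
Here 3·11.54 + 4 = 38.62, giving x* = 2.7965 and y* = 0.9322.
Utility at the optimum: U(2.7965, 0.9322) = 0.9322.

V = 0.9322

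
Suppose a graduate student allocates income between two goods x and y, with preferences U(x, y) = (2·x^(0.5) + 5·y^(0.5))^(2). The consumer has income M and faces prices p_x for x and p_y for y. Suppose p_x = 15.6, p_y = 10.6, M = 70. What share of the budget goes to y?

share on y = 0.9019

MU_x ∝ 2·x^(-0.5), MU_y ∝ 5·y^(-0.5), so MRS = (2/5)·(y/x)^(0.5) = p_x/p_y.
Solve for the ratio: y/x = [(5/2)·p_x/p_y]^(2).
Substitute y = (y/x)·x into the budget: x* = M/(p_x + p_y·(y/x)).
Numerically y/x = 13.536846, so x* = 70/(15.6 + 10.6·13.536846) = 0.44 and y* = 13.536846·0.44 = 5.9562.
Expenditure on y: 10.6·5.9562 = 63.136; share = 0.9019.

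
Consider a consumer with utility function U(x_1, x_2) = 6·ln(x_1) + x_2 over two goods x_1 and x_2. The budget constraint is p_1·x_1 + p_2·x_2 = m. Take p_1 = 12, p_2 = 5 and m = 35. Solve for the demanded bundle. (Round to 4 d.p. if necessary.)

x_1* = 2.5, x_2* = 1

MU_x_1 = 6/x_1, MU_x_2 = 1. Tangency: 6/x_1 = p_1/p_2.
So x_1*(p_1,p_2) = 6·p_2/p_1, independent of income; and x_2* = (m − 6·p_2)/p_2.
At the given prices: x_1* = 6·5/12 = 2.5, and x_2* = 1.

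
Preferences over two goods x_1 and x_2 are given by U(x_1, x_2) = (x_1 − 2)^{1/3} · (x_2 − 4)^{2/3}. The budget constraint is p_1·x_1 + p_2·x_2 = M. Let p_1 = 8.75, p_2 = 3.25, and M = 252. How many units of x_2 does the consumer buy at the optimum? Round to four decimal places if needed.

x_2* = 49.4359

Let x_1' = x_1−2, x_2' = x_2−4. MRS = (1/2)·x_2'/x_1' = p_1/p_2.
Substituting into the budget: x_1* = 2 + 1/3·(M − 2·p_1 − 4·p_2)/p_1, and x_2* = 4 + 2/3·(…)/p_2.
Discretionary income = 252 − 2·8.75 − 4·3.25 = 221.5; x_2* = 4 + 2/3·221.5/3.25 = 49.4359.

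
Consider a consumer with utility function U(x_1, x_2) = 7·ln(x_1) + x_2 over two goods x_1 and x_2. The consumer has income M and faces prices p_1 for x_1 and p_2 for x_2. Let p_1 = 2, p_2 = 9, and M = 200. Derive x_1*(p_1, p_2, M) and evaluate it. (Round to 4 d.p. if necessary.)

x_1* = 31.5

Set MRS = p_1/p_2: (7/x_1)/1 = p_1/p_2.
So x_1*(p_1,p_2) = 7·p_2/p_1, independent of income; and x_2* = (M − 7·p_2)/p_2.
At the given prices: x_1* = 7·9/2 = 31.5.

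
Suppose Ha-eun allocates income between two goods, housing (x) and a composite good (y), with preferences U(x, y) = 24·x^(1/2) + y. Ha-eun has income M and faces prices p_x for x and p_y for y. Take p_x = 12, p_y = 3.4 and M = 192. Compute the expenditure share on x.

Set MRS = p_x/p_y: 12·x^(−1/2) = p_x/p_y.
Solve: √x = 12·p_y/p_x, so x*(p_x,p_y) = (12·p_y/p_x)², and y* = (M − p_x·x*)/p_y.
Plugging in: x* = (12·3.4/12)² = 11.56, y* = 15.6706.
Expenditure on x: 12·11.56 = 138.72; share = 0.7225.

share on x = 0.7225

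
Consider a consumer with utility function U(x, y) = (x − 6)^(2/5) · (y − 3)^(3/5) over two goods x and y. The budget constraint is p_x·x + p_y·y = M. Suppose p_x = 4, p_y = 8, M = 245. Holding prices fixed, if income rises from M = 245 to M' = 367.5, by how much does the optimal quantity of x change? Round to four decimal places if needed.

Δx* = 12.25

This is Cobb-Douglas in (x−6, y−3): tangency gives 0.4·p_y·(y−3) = 0.6·p_x·(x−6).
After buying the subsistence bundle (6, 3), a share 0.4 of the remaining income goes to x: x* = 6 + 0.4·(M − 6p_x − 3p_y)/p_x.
Discretionary income = 245 − 6·4 − 3·8 = 197; x* = 6 + 0.4·197/4 = 25.7.
At M' = 367.5: x* = 37.95. Change: 37.95 − 25.7 = 12.25.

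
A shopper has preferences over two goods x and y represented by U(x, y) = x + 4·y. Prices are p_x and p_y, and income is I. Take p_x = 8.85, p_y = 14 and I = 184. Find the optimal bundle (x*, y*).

Linear utility — the consumer picks whichever good has higher MU/price: 1/8.85 = 0.113 vs 4/14 = 0.2857.
y gives more utility per dollar, so spend all income on y: y* = I/p_y, x* = 0.
Numerically: x* = 0, y* = 13.1429.

x* = 0, y* = 13.1429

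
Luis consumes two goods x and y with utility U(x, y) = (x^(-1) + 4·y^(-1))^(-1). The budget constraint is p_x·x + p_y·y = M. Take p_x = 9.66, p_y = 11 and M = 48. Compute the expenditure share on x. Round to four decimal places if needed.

From the CES first-order condition, (1/4)·(y/x)^(2) = p_x/p_y.
Hence y/x = (4·p_x/p_y)^(1/(2)), i.e. raised to the 0.5 power.
Substitute y = (y/x)·x into the budget: x* = M/(p_x + p_y·(y/x)).
Numerically y/x = 1.874227, so x* = 48/(9.66 + 11·1.874227) = 1.5854 and y* = 1.874227·1.5854 = 2.9714.
Expenditure on x: 9.66·1.5854 = 15.3148; share = 0.3191.

share on x = 0.3191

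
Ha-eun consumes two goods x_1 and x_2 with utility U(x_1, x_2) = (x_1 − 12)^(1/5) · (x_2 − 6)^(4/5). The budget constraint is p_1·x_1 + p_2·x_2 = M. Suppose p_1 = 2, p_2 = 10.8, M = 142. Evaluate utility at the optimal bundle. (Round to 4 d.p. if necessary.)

V = 4.1845

Substituting into the budget: x_1* = 12 + 0.2·(M − 12·p_1 − 6·p_2)/p_1, and x_2* = 6 + 0.8·(…)/p_2.
Discretionary income = 142 − 12·2 − 6·10.8 = 53.2; x_1* = 12 + 0.2·53.2/2 = 17.32; x_2* = 6 + 0.8·53.2/10.8 = 9.9407.
Utility at the optimum: U(17.32, 9.9407) = 4.1845.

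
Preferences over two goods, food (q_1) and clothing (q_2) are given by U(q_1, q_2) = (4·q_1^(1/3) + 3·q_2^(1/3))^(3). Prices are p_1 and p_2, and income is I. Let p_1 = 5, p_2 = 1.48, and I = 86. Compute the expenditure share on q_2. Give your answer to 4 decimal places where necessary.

MRS = MU_q_1/MU_q_2 = (4/3)·(q_2/q_1)^(2/3). Set equal to p_1/p_2.
Solve for the ratio: q_2/q_1 = [(3/4)·p_1/p_2]^(1.5).
Substitute q_2 = (q_2/q_1)·q_1 into the budget: q_1* = I/(p_1 + p_2·(q_2/q_1)).
Numerically q_2/q_1 = 4.033242, so q_1* = 86/(5 + 1.48·4.033242) = 7.8401 and q_2* = 4.033242·7.8401 = 31.6212.
Expenditure on q_2: 1.48·31.6212 = 46.7993; share = 0.5442.

share on q_2 = 0.5442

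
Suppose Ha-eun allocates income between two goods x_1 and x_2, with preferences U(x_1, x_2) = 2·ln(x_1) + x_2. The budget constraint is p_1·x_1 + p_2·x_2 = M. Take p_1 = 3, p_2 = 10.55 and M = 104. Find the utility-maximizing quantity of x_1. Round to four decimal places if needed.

Set MRS = p_1/p_2: (2/x_1)/1 = p_1/p_2.
So x_1*(p_1,p_2) = 2·p_2/p_1, independent of income; and x_2* = (M − 2·p_2)/p_2.
At the given prices: x_1* = 2·10.55/3 = 7.0333.

x_1* = 7.0333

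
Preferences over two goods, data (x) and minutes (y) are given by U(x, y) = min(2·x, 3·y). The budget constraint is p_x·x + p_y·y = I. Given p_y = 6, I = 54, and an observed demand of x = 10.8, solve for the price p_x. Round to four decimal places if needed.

With perfect complements, no substitution: consume in ratio x:y = 3:2.
Budget: p_x·x + p_y·(2/3)·x = I, so (3·p_x + 2·p_y)·x = 3·I.
Demand: x*(p_x,p_y,I) = 3·I/(3·p_x + 2·p_y), y* = 2·I/(3·p_x + 2·p_y).
Set x* = 10.8 in the demand function and solve for p_x: p_x = 1.

p_x = 1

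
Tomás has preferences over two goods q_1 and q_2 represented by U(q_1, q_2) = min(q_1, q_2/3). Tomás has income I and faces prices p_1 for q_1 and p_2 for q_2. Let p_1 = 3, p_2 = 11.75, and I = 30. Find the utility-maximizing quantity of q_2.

Demand: q_1*(p_1,p_2,I) = I/(p_1 + 3·p_2), q_2* = 3·I/(p_1 + 3·p_2).
Here 3 + 3·11.75 = 38.25, giving q_2* = 2.3529.

q_2* = 2.3529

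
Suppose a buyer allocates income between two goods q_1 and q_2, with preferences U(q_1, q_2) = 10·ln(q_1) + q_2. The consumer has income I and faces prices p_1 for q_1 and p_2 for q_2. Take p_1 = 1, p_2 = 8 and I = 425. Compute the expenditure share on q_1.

So q_1*(p_1,p_2) = 10·p_2/p_1, independent of income; and q_2* = (I − 10·p_2)/p_2.
At the given prices: q_1* = 10·8/1 = 80, and q_2* = 43.125.
Expenditure on q_1: 1·80 = 80; share = 0.1882.

share on q_1 = 0.1882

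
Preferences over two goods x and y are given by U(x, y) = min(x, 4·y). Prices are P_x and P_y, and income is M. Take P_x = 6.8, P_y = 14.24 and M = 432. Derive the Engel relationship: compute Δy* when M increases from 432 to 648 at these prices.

Δy* = 5.2124

With perfect complements, no substitution: consume in ratio x:y = 4:1.
Budget: P_x·x + P_y·(1/4)·x = M, so (4·P_x + P_y)·x = 4·M.
Demand: x*(P_x,P_y,M) = 4·M/(4·P_x + P_y), y* = M/(4·P_x + P_y).
Here 4·6.8 + 14.24 = 41.44, giving y* = 10.4247.
At M' = 648: y* = 15.6371. Change: 15.6371 − 10.4247 = 5.2124.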